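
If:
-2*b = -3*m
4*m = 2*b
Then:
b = 0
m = 0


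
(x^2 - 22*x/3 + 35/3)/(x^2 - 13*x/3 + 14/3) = (x - 5)/(x - 2)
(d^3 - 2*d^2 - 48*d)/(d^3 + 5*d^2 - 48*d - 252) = d*(d - 8)/(d^2 - d - 42)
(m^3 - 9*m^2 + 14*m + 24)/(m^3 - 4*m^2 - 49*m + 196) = (m^2 - 5*m - 6)/(m^2 - 49)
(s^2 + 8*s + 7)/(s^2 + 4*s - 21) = (s + 1)/(s - 3)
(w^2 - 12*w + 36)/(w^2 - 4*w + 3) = (w^2 - 12*w + 36)/(w^2 - 4*w + 3)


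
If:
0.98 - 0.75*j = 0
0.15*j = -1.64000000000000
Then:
No Solution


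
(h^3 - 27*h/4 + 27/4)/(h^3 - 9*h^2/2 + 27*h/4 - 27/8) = 2*(h + 3)/(2*h - 3)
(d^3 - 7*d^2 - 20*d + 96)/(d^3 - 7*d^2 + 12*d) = (d^2 - 4*d - 32)/(d*(d - 4))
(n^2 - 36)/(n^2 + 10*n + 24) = (n - 6)/(n + 4)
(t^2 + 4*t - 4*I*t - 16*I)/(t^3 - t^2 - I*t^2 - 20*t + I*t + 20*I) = (t - 4*I)/(t^2 - t*(5 + I) + 5*I)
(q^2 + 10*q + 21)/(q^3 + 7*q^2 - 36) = (q + 7)/(q^2 + 4*q - 12)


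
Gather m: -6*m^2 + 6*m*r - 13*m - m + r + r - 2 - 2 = -6*m^2 + m*(6*r - 14) + 2*r - 4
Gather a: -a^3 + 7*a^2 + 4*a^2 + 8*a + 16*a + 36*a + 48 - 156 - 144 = -a^3 + 11*a^2 + 60*a - 252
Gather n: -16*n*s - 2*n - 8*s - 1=n*(-16*s - 2) - 8*s - 1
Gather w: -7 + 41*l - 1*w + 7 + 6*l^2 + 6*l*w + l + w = 6*l^2 + 6*l*w + 42*l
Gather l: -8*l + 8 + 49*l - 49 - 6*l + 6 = 35*l - 35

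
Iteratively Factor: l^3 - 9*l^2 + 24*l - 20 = (l - 2)*(l^2 - 7*l + 10) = (l - 5)*(l - 2)*(l - 2)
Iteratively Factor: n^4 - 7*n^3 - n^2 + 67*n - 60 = (n + 3)*(n^3 - 10*n^2 + 29*n - 20) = (n - 4)*(n + 3)*(n^2 - 6*n + 5) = (n - 4)*(n - 1)*(n + 3)*(n - 5)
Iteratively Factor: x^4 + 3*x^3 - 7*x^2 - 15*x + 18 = (x + 3)*(x^3 - 7*x + 6) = (x - 1)*(x + 3)*(x^2 + x - 6) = (x - 1)*(x + 3)^2*(x - 2)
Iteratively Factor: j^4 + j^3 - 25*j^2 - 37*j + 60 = (j - 1)*(j^3 + 2*j^2 - 23*j - 60) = (j - 1)*(j + 3)*(j^2 - j - 20) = (j - 1)*(j + 3)*(j + 4)*(j - 5)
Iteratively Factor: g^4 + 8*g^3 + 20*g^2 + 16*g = (g + 2)*(g^3 + 6*g^2 + 8*g) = g*(g + 2)*(g^2 + 6*g + 8) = g*(g + 2)^2*(g + 4)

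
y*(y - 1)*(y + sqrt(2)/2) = y^3 - y^2 + sqrt(2)*y^2/2 - sqrt(2)*y/2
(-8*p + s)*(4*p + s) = -32*p^2 - 4*p*s + s^2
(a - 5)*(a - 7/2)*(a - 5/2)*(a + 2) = a^4 - 9*a^3 + 67*a^2/4 + 135*a/4 - 175/2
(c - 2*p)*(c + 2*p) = c^2 - 4*p^2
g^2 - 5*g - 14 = (g - 7)*(g + 2)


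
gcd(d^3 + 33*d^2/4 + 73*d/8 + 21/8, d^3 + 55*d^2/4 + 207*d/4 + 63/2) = d^2 + 31*d/4 + 21/4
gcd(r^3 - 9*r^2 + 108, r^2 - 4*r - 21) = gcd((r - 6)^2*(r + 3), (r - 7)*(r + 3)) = r + 3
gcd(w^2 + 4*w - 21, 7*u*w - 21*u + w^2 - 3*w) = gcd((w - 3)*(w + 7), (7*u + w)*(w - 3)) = w - 3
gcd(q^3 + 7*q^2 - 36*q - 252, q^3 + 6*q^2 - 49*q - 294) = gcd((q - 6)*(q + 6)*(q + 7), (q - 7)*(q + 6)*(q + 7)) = q^2 + 13*q + 42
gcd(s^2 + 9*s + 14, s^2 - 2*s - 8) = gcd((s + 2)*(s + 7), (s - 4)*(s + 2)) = s + 2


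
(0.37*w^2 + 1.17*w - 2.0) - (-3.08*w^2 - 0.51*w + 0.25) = 3.45*w^2 + 1.68*w - 2.25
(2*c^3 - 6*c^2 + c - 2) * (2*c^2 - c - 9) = 4*c^5 - 14*c^4 - 10*c^3 + 49*c^2 - 7*c + 18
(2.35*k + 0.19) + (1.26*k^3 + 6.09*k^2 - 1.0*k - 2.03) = 1.26*k^3 + 6.09*k^2 + 1.35*k - 1.84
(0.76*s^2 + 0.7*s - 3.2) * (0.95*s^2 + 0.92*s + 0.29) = 0.722*s^4 + 1.3642*s^3 - 2.1756*s^2 - 2.741*s - 0.928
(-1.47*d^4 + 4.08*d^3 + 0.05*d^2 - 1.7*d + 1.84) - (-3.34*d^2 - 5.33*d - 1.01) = -1.47*d^4 + 4.08*d^3 + 3.39*d^2 + 3.63*d + 2.85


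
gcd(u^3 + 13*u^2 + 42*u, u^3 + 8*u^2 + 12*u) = u^2 + 6*u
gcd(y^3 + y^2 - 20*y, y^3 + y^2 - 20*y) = y^3 + y^2 - 20*y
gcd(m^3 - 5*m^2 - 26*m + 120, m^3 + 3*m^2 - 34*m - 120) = m^2 - m - 30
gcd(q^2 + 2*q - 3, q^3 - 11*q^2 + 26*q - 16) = q - 1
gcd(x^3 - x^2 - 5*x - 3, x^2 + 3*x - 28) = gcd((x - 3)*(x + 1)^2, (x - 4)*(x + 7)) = 1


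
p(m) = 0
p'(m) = 0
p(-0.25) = 0.00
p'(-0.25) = 0.00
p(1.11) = 0.00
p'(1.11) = 0.00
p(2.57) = 0.00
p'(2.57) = 0.00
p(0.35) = 0.00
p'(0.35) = 0.00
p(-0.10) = 0.00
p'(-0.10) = 0.00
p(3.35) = 0.00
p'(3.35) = 0.00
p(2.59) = 0.00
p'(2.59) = 0.00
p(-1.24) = 0.00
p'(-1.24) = 0.00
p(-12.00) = 0.00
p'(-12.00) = 0.00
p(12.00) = 0.00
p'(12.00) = 0.00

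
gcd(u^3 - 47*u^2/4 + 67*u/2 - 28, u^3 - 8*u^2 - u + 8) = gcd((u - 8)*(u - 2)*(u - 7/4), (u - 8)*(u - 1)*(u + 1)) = u - 8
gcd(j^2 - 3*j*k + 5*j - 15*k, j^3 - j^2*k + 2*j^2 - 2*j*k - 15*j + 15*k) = j + 5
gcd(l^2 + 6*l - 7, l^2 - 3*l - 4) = 1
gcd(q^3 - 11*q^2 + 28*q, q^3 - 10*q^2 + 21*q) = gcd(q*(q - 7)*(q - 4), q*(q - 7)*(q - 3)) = q^2 - 7*q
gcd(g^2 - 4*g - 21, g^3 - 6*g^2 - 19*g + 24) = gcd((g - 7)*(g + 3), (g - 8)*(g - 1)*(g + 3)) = g + 3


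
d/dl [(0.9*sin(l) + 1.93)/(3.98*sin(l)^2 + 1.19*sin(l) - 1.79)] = (-15.3628*sin(l) + 1.791*cos(2*l) - 5.6987)*cos(l)/(3.98*sin(l)^2 + 1.19*sin(l) - 1.79)^2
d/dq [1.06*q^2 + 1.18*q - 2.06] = 2.12*q + 1.18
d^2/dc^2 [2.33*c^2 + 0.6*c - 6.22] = 4.66000000000000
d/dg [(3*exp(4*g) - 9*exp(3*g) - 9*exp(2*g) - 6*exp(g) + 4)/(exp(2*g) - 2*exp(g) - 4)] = (6*exp(5*g) - 27*exp(4*g) - 12*exp(3*g) + 132*exp(2*g) + 64*exp(g) + 32)*exp(g)/(exp(4*g) - 4*exp(3*g) - 4*exp(2*g) + 16*exp(g) + 16)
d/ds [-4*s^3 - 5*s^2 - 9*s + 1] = -12*s^2 - 10*s - 9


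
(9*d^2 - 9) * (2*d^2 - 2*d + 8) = 18*d^4 - 18*d^3 + 54*d^2 + 18*d - 72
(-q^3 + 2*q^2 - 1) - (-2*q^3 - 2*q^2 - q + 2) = q^3 + 4*q^2 + q - 3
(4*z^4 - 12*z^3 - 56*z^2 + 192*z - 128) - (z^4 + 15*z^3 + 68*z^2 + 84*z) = 3*z^4 - 27*z^3 - 124*z^2 + 108*z - 128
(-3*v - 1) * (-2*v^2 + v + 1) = 6*v^3 - v^2 - 4*v - 1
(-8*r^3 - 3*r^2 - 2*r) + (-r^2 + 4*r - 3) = -8*r^3 - 4*r^2 + 2*r - 3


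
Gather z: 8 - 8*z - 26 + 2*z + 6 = -6*z - 12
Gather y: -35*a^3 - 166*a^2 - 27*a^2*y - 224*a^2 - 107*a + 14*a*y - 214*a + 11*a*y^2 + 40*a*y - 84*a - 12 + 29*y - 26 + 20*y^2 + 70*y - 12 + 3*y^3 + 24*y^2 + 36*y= -35*a^3 - 390*a^2 - 405*a + 3*y^3 + y^2*(11*a + 44) + y*(-27*a^2 + 54*a + 135) - 50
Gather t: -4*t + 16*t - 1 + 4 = 12*t + 3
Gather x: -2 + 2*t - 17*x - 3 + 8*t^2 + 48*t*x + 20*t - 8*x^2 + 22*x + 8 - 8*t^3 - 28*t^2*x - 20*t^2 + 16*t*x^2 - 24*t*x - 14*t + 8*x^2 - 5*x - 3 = -8*t^3 - 12*t^2 + 16*t*x^2 + 8*t + x*(-28*t^2 + 24*t)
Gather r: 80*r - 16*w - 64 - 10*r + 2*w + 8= 70*r - 14*w - 56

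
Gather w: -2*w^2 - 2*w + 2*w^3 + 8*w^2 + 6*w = 2*w^3 + 6*w^2 + 4*w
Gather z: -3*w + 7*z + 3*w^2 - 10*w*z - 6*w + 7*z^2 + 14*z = 3*w^2 - 9*w + 7*z^2 + z*(21 - 10*w)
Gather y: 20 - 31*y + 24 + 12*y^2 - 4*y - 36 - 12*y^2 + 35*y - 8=0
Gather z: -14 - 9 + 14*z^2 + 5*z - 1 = 14*z^2 + 5*z - 24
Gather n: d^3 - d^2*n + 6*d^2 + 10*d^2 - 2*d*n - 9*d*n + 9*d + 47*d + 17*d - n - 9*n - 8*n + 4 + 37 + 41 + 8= d^3 + 16*d^2 + 73*d + n*(-d^2 - 11*d - 18) + 90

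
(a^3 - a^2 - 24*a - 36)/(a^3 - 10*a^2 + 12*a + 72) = (a + 3)/(a - 6)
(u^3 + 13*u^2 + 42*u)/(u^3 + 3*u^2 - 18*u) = (u + 7)/(u - 3)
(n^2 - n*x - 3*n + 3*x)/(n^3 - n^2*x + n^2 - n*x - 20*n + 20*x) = (n - 3)/(n^2 + n - 20)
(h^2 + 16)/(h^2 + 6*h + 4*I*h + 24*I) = (h - 4*I)/(h + 6)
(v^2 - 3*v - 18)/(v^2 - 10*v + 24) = (v + 3)/(v - 4)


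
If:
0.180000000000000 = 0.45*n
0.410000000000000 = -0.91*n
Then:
No Solution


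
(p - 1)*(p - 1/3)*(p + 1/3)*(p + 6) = p^4 + 5*p^3 - 55*p^2/9 - 5*p/9 + 2/3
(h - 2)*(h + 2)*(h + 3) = h^3 + 3*h^2 - 4*h - 12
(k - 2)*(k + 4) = k^2 + 2*k - 8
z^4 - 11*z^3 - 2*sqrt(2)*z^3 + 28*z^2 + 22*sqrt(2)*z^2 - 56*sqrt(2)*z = z*(z - 7)*(z - 4)*(z - 2*sqrt(2))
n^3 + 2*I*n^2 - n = n*(n + I)^2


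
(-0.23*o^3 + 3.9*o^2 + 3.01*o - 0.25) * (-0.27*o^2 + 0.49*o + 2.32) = 0.0621*o^5 - 1.1657*o^4 + 0.5647*o^3 + 10.5904*o^2 + 6.8607*o - 0.58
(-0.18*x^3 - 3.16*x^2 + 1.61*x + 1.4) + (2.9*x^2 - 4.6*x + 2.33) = -0.18*x^3 - 0.26*x^2 - 2.99*x + 3.73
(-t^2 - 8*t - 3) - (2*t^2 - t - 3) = -3*t^2 - 7*t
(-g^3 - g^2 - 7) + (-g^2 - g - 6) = -g^3 - 2*g^2 - g - 13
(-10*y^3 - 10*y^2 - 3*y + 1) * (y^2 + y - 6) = -10*y^5 - 20*y^4 + 47*y^3 + 58*y^2 + 19*y - 6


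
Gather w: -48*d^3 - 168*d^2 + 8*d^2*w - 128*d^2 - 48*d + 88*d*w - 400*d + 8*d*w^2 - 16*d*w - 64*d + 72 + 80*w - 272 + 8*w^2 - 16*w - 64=-48*d^3 - 296*d^2 - 512*d + w^2*(8*d + 8) + w*(8*d^2 + 72*d + 64) - 264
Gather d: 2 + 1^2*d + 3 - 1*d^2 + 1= -d^2 + d + 6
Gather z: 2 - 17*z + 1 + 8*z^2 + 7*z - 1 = 8*z^2 - 10*z + 2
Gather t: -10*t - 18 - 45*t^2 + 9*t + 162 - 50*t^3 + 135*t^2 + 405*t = -50*t^3 + 90*t^2 + 404*t + 144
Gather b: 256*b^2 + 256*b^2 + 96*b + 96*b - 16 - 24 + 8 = 512*b^2 + 192*b - 32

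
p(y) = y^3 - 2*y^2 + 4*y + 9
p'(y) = 3*y^2 - 4*y + 4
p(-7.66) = -588.45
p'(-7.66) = 210.67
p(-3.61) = -78.55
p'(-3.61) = 57.54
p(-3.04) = -49.74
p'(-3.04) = 43.88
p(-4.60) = -149.06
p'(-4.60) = 85.88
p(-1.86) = -11.79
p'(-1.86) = 21.82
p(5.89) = 167.51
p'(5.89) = 84.52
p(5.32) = 124.24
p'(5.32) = 67.63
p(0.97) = 11.91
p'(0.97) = 2.94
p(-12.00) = -2055.00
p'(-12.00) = 484.00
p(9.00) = 612.00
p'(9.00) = 211.00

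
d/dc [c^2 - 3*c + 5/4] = 2*c - 3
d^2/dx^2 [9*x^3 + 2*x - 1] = 54*x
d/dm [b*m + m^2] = b + 2*m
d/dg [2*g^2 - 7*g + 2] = 4*g - 7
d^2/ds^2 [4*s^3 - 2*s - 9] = 24*s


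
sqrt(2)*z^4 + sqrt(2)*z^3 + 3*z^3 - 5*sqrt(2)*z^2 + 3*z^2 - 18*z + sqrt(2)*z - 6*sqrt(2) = (z - 2)*(z + 3)*(z + sqrt(2))*(sqrt(2)*z + 1)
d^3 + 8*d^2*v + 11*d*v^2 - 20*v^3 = (d - v)*(d + 4*v)*(d + 5*v)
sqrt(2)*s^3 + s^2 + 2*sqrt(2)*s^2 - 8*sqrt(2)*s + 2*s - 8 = (s - 2)*(s + 4)*(sqrt(2)*s + 1)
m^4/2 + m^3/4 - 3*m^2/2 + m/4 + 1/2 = (m/2 + 1)*(m - 1)^2*(m + 1/2)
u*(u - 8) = u^2 - 8*u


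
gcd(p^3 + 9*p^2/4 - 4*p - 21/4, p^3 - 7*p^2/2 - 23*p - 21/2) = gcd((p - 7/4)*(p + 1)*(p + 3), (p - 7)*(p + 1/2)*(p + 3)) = p + 3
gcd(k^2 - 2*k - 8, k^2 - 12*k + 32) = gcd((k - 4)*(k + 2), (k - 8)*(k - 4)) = k - 4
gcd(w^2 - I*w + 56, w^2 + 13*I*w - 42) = w + 7*I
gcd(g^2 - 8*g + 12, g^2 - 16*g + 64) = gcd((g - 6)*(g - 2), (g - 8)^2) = 1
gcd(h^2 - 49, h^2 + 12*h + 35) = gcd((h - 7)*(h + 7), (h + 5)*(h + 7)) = h + 7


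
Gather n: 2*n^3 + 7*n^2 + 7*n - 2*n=2*n^3 + 7*n^2 + 5*n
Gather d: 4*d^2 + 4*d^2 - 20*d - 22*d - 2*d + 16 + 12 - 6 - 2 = 8*d^2 - 44*d + 20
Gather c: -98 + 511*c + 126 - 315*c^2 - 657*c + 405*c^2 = 90*c^2 - 146*c + 28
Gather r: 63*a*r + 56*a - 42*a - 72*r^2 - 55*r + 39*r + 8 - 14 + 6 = 14*a - 72*r^2 + r*(63*a - 16)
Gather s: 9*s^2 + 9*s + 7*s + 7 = 9*s^2 + 16*s + 7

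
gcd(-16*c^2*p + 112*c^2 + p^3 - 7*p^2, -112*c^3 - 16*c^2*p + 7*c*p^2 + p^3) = -16*c^2 + p^2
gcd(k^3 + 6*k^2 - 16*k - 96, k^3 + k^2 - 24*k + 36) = k + 6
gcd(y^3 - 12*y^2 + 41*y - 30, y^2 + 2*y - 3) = y - 1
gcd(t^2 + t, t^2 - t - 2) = t + 1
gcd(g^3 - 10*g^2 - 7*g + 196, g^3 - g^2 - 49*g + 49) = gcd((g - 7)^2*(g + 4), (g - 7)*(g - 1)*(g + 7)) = g - 7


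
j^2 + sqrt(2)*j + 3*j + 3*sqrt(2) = (j + 3)*(j + sqrt(2))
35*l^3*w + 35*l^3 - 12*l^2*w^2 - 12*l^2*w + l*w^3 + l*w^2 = (-7*l + w)*(-5*l + w)*(l*w + l)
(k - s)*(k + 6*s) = k^2 + 5*k*s - 6*s^2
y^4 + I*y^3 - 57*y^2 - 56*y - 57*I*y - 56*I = (y - 8)*(y + 1)*(y + 7)*(y + I)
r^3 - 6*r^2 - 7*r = r*(r - 7)*(r + 1)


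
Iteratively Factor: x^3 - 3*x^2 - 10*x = (x + 2)*(x^2 - 5*x) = x*(x + 2)*(x - 5)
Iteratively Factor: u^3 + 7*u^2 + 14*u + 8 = (u + 1)*(u^2 + 6*u + 8) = (u + 1)*(u + 2)*(u + 4)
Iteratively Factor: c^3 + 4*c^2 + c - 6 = (c - 1)*(c^2 + 5*c + 6) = (c - 1)*(c + 3)*(c + 2)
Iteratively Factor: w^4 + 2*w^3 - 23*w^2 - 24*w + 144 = (w + 4)*(w^3 - 2*w^2 - 15*w + 36) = (w - 3)*(w + 4)*(w^2 + w - 12) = (w - 3)^2*(w + 4)*(w + 4)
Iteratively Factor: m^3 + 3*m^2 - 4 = (m + 2)*(m^2 + m - 2) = (m - 1)*(m + 2)*(m + 2)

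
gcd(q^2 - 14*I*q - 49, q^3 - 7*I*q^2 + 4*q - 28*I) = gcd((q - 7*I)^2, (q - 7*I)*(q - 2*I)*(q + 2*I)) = q - 7*I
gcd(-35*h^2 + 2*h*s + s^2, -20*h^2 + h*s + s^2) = 1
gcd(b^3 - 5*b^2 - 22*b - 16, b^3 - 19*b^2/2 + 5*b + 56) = b^2 - 6*b - 16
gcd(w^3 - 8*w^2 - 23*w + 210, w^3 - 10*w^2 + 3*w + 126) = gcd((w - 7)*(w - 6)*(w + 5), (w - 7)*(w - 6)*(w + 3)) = w^2 - 13*w + 42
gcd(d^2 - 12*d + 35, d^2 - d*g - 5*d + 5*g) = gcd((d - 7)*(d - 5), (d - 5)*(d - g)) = d - 5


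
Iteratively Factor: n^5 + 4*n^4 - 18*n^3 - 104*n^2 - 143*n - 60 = (n + 4)*(n^4 - 18*n^2 - 32*n - 15) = (n + 1)*(n + 4)*(n^3 - n^2 - 17*n - 15) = (n - 5)*(n + 1)*(n + 4)*(n^2 + 4*n + 3) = (n - 5)*(n + 1)*(n + 3)*(n + 4)*(n + 1)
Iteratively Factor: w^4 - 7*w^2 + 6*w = (w - 1)*(w^3 + w^2 - 6*w) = (w - 1)*(w + 3)*(w^2 - 2*w) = (w - 2)*(w - 1)*(w + 3)*(w)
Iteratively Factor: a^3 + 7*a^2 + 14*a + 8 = (a + 1)*(a^2 + 6*a + 8) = (a + 1)*(a + 4)*(a + 2)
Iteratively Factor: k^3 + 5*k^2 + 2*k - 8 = (k - 1)*(k^2 + 6*k + 8) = (k - 1)*(k + 2)*(k + 4)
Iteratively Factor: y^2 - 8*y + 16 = (y - 4)*(y - 4)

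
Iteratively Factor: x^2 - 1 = (x + 1)*(x - 1)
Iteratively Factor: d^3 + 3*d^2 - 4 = (d - 1)*(d^2 + 4*d + 4) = (d - 1)*(d + 2)*(d + 2)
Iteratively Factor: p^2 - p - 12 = (p + 3)*(p - 4)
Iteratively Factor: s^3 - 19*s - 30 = (s - 5)*(s^2 + 5*s + 6) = (s - 5)*(s + 2)*(s + 3)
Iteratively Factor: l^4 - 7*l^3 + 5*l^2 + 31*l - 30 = (l - 5)*(l^3 - 2*l^2 - 5*l + 6) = (l - 5)*(l - 3)*(l^2 + l - 2) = (l - 5)*(l - 3)*(l + 2)*(l - 1)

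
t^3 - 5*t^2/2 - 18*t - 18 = (t - 6)*(t + 3/2)*(t + 2)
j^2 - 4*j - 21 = (j - 7)*(j + 3)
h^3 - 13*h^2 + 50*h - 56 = (h - 7)*(h - 4)*(h - 2)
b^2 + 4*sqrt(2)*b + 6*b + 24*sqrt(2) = (b + 6)*(b + 4*sqrt(2))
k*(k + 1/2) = k^2 + k/2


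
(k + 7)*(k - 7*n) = k^2 - 7*k*n + 7*k - 49*n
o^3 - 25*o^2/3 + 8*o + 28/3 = (o - 7)*(o - 2)*(o + 2/3)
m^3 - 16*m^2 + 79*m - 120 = (m - 8)*(m - 5)*(m - 3)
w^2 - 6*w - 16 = (w - 8)*(w + 2)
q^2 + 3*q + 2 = (q + 1)*(q + 2)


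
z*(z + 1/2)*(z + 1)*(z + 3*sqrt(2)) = z^4 + 3*z^3/2 + 3*sqrt(2)*z^3 + z^2/2 + 9*sqrt(2)*z^2/2 + 3*sqrt(2)*z/2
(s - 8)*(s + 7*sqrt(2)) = s^2 - 8*s + 7*sqrt(2)*s - 56*sqrt(2)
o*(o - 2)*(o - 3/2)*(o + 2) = o^4 - 3*o^3/2 - 4*o^2 + 6*o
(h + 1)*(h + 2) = h^2 + 3*h + 2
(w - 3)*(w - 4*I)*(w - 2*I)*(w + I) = w^4 - 3*w^3 - 5*I*w^3 - 2*w^2 + 15*I*w^2 + 6*w - 8*I*w + 24*I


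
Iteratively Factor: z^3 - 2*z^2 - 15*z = (z)*(z^2 - 2*z - 15) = z*(z + 3)*(z - 5)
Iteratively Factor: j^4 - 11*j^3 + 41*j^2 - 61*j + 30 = (j - 1)*(j^3 - 10*j^2 + 31*j - 30) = (j - 5)*(j - 1)*(j^2 - 5*j + 6) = (j - 5)*(j - 2)*(j - 1)*(j - 3)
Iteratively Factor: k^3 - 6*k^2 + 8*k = (k - 2)*(k^2 - 4*k) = (k - 4)*(k - 2)*(k)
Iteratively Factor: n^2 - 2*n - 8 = (n - 4)*(n + 2)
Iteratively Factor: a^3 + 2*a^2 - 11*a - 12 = (a + 4)*(a^2 - 2*a - 3) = (a - 3)*(a + 4)*(a + 1)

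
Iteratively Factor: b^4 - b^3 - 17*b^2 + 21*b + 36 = (b - 3)*(b^3 + 2*b^2 - 11*b - 12) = (b - 3)*(b + 1)*(b^2 + b - 12) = (b - 3)^2*(b + 1)*(b + 4)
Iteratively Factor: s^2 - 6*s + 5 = (s - 5)*(s - 1)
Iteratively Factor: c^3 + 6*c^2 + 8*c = (c + 4)*(c^2 + 2*c) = (c + 2)*(c + 4)*(c)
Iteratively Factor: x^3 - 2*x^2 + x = (x)*(x^2 - 2*x + 1) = x*(x - 1)*(x - 1)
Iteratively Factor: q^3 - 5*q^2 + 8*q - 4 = (q - 2)*(q^2 - 3*q + 2) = (q - 2)*(q - 1)*(q - 2)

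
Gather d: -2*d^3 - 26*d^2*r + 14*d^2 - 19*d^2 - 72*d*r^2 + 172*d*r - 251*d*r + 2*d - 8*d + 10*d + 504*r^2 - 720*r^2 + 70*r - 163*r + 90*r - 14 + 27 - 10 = -2*d^3 + d^2*(-26*r - 5) + d*(-72*r^2 - 79*r + 4) - 216*r^2 - 3*r + 3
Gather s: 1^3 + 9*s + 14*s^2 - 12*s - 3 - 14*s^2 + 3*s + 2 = 0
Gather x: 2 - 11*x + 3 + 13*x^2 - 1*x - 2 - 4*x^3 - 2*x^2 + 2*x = -4*x^3 + 11*x^2 - 10*x + 3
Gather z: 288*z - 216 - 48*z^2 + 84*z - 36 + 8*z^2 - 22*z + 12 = -40*z^2 + 350*z - 240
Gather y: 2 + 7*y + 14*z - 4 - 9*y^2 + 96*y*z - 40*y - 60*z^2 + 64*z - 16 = -9*y^2 + y*(96*z - 33) - 60*z^2 + 78*z - 18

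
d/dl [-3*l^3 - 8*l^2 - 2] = l*(-9*l - 16)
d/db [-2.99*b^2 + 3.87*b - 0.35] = 3.87 - 5.98*b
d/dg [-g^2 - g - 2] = -2*g - 1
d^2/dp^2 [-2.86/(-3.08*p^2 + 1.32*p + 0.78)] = (54.262208*p^2 - 23.255232*p - 2.86*(6.16*p - 1.32)*(12.32*p - 2.64) - 13.741728)/(-3.08*p^2 + 1.32*p + 0.78)^3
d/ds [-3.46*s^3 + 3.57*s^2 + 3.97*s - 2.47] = -10.38*s^2 + 7.14*s + 3.97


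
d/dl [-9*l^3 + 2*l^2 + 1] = l*(4 - 27*l)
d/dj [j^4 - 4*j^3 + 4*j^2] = 4*j*(j^2 - 3*j + 2)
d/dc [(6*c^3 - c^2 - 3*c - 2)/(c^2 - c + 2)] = 2*(3*c^4 - 6*c^3 + 20*c^2 - 4)/(c^4 - 2*c^3 + 5*c^2 - 4*c + 4)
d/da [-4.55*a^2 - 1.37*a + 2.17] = -9.1*a - 1.37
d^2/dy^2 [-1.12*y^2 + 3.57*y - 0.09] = -2.24000000000000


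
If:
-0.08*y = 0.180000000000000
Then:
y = -2.25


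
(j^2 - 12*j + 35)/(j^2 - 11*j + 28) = (j - 5)/(j - 4)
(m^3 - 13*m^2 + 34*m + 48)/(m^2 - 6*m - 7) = (m^2 - 14*m + 48)/(m - 7)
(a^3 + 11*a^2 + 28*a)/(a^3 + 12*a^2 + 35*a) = (a + 4)/(a + 5)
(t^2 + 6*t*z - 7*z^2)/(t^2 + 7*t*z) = (t - z)/t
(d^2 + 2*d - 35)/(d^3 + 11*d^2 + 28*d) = (d - 5)/(d*(d + 4))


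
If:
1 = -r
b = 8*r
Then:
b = -8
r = -1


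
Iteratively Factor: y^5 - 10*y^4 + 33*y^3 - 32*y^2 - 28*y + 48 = (y - 3)*(y^4 - 7*y^3 + 12*y^2 + 4*y - 16) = (y - 3)*(y - 2)*(y^3 - 5*y^2 + 2*y + 8) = (y - 3)*(y - 2)^2*(y^2 - 3*y - 4) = (y - 3)*(y - 2)^2*(y + 1)*(y - 4)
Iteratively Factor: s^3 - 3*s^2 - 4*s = (s)*(s^2 - 3*s - 4) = s*(s - 4)*(s + 1)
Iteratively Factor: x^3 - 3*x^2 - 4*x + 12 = (x - 3)*(x^2 - 4) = (x - 3)*(x - 2)*(x + 2)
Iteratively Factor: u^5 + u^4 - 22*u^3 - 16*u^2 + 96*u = (u + 4)*(u^4 - 3*u^3 - 10*u^2 + 24*u) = (u - 4)*(u + 4)*(u^3 + u^2 - 6*u) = (u - 4)*(u + 3)*(u + 4)*(u^2 - 2*u) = u*(u - 4)*(u + 3)*(u + 4)*(u - 2)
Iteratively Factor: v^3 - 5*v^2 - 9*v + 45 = (v - 3)*(v^2 - 2*v - 15) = (v - 3)*(v + 3)*(v - 5)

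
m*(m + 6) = m^2 + 6*m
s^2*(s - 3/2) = s^3 - 3*s^2/2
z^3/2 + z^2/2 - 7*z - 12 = (z/2 + 1)*(z - 4)*(z + 3)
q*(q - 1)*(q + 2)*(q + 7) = q^4 + 8*q^3 + 5*q^2 - 14*q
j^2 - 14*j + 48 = (j - 8)*(j - 6)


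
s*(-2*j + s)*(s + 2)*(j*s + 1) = -2*j^2*s^3 - 4*j^2*s^2 + j*s^4 + 2*j*s^3 - 2*j*s^2 - 4*j*s + s^3 + 2*s^2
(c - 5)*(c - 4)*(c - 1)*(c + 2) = c^4 - 8*c^3 + 9*c^2 + 38*c - 40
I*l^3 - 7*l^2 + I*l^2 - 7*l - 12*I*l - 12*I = (l + 3*I)*(l + 4*I)*(I*l + I)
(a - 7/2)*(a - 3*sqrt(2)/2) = a^2 - 7*a/2 - 3*sqrt(2)*a/2 + 21*sqrt(2)/4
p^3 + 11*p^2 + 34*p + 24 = (p + 1)*(p + 4)*(p + 6)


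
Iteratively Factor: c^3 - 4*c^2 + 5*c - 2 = (c - 1)*(c^2 - 3*c + 2) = (c - 1)^2*(c - 2)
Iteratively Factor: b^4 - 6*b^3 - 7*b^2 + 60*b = (b)*(b^3 - 6*b^2 - 7*b + 60) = b*(b - 5)*(b^2 - b - 12) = b*(b - 5)*(b + 3)*(b - 4)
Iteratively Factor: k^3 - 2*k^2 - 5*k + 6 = (k + 2)*(k^2 - 4*k + 3) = (k - 1)*(k + 2)*(k - 3)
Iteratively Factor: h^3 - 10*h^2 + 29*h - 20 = (h - 4)*(h^2 - 6*h + 5) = (h - 5)*(h - 4)*(h - 1)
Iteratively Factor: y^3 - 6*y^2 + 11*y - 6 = (y - 2)*(y^2 - 4*y + 3) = (y - 3)*(y - 2)*(y - 1)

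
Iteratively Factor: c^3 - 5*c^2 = (c - 5)*(c^2) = c*(c - 5)*(c)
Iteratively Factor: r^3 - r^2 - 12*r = (r + 3)*(r^2 - 4*r) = (r - 4)*(r + 3)*(r)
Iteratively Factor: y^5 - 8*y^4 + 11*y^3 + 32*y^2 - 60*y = (y - 2)*(y^4 - 6*y^3 - y^2 + 30*y) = (y - 3)*(y - 2)*(y^3 - 3*y^2 - 10*y) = (y - 3)*(y - 2)*(y + 2)*(y^2 - 5*y) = y*(y - 3)*(y - 2)*(y + 2)*(y - 5)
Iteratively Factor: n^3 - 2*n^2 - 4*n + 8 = (n - 2)*(n^2 - 4) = (n - 2)*(n + 2)*(n - 2)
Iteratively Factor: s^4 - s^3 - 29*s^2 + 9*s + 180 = (s - 3)*(s^3 + 2*s^2 - 23*s - 60) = (s - 3)*(s + 4)*(s^2 - 2*s - 15) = (s - 5)*(s - 3)*(s + 4)*(s + 3)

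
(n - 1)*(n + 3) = n^2 + 2*n - 3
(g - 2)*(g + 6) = g^2 + 4*g - 12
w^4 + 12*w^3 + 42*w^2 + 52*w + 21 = (w + 1)^2*(w + 3)*(w + 7)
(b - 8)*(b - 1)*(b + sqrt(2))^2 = b^4 - 9*b^3 + 2*sqrt(2)*b^3 - 18*sqrt(2)*b^2 + 10*b^2 - 18*b + 16*sqrt(2)*b + 16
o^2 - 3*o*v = o*(o - 3*v)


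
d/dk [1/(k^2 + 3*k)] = (-2*k - 3)/(k^2*(k + 3)^2)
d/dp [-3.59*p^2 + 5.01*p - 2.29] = 5.01 - 7.18*p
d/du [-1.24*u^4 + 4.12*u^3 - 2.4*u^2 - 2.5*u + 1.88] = -4.96*u^3 + 12.36*u^2 - 4.8*u - 2.5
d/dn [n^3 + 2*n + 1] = 3*n^2 + 2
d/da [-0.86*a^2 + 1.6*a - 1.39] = 1.6 - 1.72*a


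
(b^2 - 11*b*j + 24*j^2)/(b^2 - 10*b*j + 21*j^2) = (b - 8*j)/(b - 7*j)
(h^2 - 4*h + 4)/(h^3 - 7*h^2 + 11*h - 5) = (h^2 - 4*h + 4)/(h^3 - 7*h^2 + 11*h - 5)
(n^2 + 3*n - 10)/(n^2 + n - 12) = (n^2 + 3*n - 10)/(n^2 + n - 12)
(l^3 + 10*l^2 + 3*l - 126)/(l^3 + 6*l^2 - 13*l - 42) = (l + 6)/(l + 2)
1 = 1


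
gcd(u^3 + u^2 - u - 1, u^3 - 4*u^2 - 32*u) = 1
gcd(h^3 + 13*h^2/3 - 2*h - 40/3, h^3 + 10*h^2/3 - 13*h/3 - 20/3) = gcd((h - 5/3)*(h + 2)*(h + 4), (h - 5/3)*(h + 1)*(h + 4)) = h^2 + 7*h/3 - 20/3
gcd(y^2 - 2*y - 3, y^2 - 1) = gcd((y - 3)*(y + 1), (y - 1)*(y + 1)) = y + 1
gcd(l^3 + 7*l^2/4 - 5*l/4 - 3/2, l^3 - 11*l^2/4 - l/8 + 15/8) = l^2 - l/4 - 3/4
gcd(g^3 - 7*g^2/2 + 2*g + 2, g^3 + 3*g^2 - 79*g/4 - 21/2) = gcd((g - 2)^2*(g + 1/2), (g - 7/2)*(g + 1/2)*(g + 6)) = g + 1/2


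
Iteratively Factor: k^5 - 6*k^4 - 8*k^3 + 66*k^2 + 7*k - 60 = (k - 4)*(k^4 - 2*k^3 - 16*k^2 + 2*k + 15) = (k - 5)*(k - 4)*(k^3 + 3*k^2 - k - 3) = (k - 5)*(k - 4)*(k + 3)*(k^2 - 1) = (k - 5)*(k - 4)*(k - 1)*(k + 3)*(k + 1)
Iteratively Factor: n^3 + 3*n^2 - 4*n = (n - 1)*(n^2 + 4*n) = n*(n - 1)*(n + 4)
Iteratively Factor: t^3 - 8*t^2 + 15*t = (t)*(t^2 - 8*t + 15) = t*(t - 5)*(t - 3)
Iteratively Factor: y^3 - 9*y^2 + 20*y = (y - 5)*(y^2 - 4*y) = (y - 5)*(y - 4)*(y)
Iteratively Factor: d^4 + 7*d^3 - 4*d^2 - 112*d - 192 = (d + 4)*(d^3 + 3*d^2 - 16*d - 48) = (d - 4)*(d + 4)*(d^2 + 7*d + 12) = (d - 4)*(d + 3)*(d + 4)*(d + 4)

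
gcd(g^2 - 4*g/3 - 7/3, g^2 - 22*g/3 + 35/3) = g - 7/3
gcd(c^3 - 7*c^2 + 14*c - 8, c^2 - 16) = c - 4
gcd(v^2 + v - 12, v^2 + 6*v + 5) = 1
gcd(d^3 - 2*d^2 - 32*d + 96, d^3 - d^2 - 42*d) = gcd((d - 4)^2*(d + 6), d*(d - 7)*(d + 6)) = d + 6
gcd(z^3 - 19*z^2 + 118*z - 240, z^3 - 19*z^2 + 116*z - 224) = z - 8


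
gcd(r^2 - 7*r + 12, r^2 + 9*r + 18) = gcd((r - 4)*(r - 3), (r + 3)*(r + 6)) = 1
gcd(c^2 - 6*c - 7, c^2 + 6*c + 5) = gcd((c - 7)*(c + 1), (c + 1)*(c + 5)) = c + 1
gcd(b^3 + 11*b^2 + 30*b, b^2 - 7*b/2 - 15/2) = 1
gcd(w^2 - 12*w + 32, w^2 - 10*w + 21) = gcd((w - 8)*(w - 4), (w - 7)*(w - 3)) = 1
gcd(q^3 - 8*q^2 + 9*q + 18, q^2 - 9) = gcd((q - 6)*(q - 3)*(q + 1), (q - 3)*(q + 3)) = q - 3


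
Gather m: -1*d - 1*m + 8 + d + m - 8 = 0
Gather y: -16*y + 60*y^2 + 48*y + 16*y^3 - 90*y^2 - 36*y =16*y^3 - 30*y^2 - 4*y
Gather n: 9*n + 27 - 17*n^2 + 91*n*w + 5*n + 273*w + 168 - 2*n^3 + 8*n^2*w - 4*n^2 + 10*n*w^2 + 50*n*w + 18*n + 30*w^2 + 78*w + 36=-2*n^3 + n^2*(8*w - 21) + n*(10*w^2 + 141*w + 32) + 30*w^2 + 351*w + 231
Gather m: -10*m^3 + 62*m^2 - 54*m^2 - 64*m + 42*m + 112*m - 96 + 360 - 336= -10*m^3 + 8*m^2 + 90*m - 72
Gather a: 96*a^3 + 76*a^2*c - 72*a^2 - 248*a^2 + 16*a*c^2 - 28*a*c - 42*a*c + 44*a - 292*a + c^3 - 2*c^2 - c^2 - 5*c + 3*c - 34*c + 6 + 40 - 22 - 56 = 96*a^3 + a^2*(76*c - 320) + a*(16*c^2 - 70*c - 248) + c^3 - 3*c^2 - 36*c - 32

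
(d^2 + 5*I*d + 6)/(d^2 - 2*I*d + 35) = (d^2 + 5*I*d + 6)/(d^2 - 2*I*d + 35)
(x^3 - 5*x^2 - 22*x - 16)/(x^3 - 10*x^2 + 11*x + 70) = (x^2 - 7*x - 8)/(x^2 - 12*x + 35)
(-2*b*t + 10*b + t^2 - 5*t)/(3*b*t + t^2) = (-2*b*t + 10*b + t^2 - 5*t)/(t*(3*b + t))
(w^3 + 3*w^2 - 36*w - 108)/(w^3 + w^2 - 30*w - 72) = (w + 6)/(w + 4)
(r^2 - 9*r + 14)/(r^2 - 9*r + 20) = (r^2 - 9*r + 14)/(r^2 - 9*r + 20)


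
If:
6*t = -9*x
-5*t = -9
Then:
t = 9/5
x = -6/5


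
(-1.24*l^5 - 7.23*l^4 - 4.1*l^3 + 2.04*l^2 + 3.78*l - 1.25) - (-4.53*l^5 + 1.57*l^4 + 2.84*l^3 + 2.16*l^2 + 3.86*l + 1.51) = 3.29*l^5 - 8.8*l^4 - 6.94*l^3 - 0.12*l^2 - 0.0800000000000001*l - 2.76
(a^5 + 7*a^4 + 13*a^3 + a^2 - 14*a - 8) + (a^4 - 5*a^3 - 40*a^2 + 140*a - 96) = a^5 + 8*a^4 + 8*a^3 - 39*a^2 + 126*a - 104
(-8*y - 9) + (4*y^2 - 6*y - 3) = 4*y^2 - 14*y - 12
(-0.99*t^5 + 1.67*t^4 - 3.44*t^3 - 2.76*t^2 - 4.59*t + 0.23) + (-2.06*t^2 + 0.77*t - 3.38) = -0.99*t^5 + 1.67*t^4 - 3.44*t^3 - 4.82*t^2 - 3.82*t - 3.15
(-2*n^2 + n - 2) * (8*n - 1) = -16*n^3 + 10*n^2 - 17*n + 2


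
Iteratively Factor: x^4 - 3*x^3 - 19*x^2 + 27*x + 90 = (x - 5)*(x^3 + 2*x^2 - 9*x - 18) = (x - 5)*(x - 3)*(x^2 + 5*x + 6) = (x - 5)*(x - 3)*(x + 3)*(x + 2)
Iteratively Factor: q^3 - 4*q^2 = (q - 4)*(q^2) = q*(q - 4)*(q)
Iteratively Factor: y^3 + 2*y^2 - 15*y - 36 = (y + 3)*(y^2 - y - 12) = (y + 3)^2*(y - 4)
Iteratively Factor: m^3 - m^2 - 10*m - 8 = (m + 1)*(m^2 - 2*m - 8) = (m - 4)*(m + 1)*(m + 2)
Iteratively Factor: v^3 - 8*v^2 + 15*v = (v - 3)*(v^2 - 5*v) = v*(v - 3)*(v - 5)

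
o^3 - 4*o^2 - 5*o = o*(o - 5)*(o + 1)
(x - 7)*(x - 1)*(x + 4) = x^3 - 4*x^2 - 25*x + 28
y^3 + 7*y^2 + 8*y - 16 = (y - 1)*(y + 4)^2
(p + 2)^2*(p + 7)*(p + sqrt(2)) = p^4 + sqrt(2)*p^3 + 11*p^3 + 11*sqrt(2)*p^2 + 32*p^2 + 28*p + 32*sqrt(2)*p + 28*sqrt(2)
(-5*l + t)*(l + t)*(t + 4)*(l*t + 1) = -5*l^3*t^2 - 20*l^3*t - 4*l^2*t^3 - 16*l^2*t^2 - 5*l^2*t - 20*l^2 + l*t^4 + 4*l*t^3 - 4*l*t^2 - 16*l*t + t^3 + 4*t^2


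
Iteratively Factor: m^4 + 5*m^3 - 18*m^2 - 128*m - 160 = (m + 4)*(m^3 + m^2 - 22*m - 40) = (m - 5)*(m + 4)*(m^2 + 6*m + 8) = (m - 5)*(m + 4)^2*(m + 2)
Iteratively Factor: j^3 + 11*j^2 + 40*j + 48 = (j + 4)*(j^2 + 7*j + 12) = (j + 3)*(j + 4)*(j + 4)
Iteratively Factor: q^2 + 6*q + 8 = (q + 2)*(q + 4)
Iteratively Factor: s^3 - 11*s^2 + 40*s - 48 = (s - 4)*(s^2 - 7*s + 12) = (s - 4)*(s - 3)*(s - 4)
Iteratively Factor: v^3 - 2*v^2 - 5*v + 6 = (v - 1)*(v^2 - v - 6) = (v - 1)*(v + 2)*(v - 3)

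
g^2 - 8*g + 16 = (g - 4)^2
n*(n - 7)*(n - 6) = n^3 - 13*n^2 + 42*n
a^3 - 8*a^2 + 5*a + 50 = (a - 5)^2*(a + 2)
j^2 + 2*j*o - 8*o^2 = (j - 2*o)*(j + 4*o)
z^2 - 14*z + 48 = (z - 8)*(z - 6)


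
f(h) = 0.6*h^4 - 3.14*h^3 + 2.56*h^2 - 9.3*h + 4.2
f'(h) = 2.4*h^3 - 9.42*h^2 + 5.12*h - 9.3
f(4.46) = -27.52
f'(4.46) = 39.08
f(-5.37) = 1113.15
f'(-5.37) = -680.09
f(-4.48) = 621.27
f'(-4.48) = -437.10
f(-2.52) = 118.34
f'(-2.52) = -120.43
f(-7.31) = 3148.77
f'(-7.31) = -1487.58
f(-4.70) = 723.25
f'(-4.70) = -490.63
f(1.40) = -10.11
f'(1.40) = -14.01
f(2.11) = -21.63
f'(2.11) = -17.89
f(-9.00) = 6520.92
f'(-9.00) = -2568.00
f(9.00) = 1775.40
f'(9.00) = 1023.36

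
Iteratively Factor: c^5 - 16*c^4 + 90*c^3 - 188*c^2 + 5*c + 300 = (c + 1)*(c^4 - 17*c^3 + 107*c^2 - 295*c + 300) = (c - 4)*(c + 1)*(c^3 - 13*c^2 + 55*c - 75) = (c - 5)*(c - 4)*(c + 1)*(c^2 - 8*c + 15) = (c - 5)*(c - 4)*(c - 3)*(c + 1)*(c - 5)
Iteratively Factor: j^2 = (j)*(j)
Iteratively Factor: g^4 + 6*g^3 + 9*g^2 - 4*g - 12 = (g + 3)*(g^3 + 3*g^2 - 4) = (g + 2)*(g + 3)*(g^2 + g - 2) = (g - 1)*(g + 2)*(g + 3)*(g + 2)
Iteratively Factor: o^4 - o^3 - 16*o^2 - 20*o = (o - 5)*(o^3 + 4*o^2 + 4*o) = o*(o - 5)*(o^2 + 4*o + 4) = o*(o - 5)*(o + 2)*(o + 2)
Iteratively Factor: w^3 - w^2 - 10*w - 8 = (w + 2)*(w^2 - 3*w - 4) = (w - 4)*(w + 2)*(w + 1)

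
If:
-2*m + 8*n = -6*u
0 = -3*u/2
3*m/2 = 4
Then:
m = 8/3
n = 2/3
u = 0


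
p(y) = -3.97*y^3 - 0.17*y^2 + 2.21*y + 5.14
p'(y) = -11.91*y^2 - 0.34*y + 2.21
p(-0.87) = 5.70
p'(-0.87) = -6.51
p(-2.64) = 71.17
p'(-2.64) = -79.90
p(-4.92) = 462.96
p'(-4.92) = -284.42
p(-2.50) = 60.58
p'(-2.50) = -71.38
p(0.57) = 5.61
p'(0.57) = -1.85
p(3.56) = -168.27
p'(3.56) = -149.94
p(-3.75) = 203.82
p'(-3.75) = -164.00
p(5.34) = -592.43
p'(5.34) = -339.23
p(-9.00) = 2865.61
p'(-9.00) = -959.44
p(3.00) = -96.95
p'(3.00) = -106.00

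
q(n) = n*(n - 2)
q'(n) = 2*n - 2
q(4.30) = 9.89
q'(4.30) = 6.60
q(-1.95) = 7.70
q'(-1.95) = -5.90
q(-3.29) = 17.40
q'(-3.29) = -8.58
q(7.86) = 46.06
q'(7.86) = 13.72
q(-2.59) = 11.89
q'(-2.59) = -7.18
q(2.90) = 2.61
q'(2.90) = 3.80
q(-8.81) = 95.24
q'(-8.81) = -19.62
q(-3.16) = 16.31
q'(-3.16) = -8.32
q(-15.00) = 255.00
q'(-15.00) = -32.00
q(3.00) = 3.00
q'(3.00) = 4.00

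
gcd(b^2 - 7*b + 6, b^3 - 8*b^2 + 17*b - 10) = b - 1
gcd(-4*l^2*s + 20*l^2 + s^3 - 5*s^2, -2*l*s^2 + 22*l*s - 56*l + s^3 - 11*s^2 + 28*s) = -2*l + s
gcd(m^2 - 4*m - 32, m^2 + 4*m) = m + 4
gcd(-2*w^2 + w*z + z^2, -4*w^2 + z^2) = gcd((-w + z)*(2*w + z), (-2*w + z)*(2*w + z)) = 2*w + z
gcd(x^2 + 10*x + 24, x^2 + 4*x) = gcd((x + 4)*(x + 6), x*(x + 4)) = x + 4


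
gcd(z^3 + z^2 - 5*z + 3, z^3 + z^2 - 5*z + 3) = z^3 + z^2 - 5*z + 3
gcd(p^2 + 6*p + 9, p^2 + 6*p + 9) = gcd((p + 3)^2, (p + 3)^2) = p^2 + 6*p + 9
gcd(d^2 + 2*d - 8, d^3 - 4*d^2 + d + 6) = d - 2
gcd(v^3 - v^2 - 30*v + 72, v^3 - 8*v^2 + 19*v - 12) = v^2 - 7*v + 12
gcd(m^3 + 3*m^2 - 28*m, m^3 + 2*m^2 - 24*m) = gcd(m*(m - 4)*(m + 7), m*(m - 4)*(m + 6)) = m^2 - 4*m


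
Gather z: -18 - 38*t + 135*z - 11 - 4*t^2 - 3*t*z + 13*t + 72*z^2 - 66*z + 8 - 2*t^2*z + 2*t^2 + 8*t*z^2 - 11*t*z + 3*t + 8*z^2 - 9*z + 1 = -2*t^2 - 22*t + z^2*(8*t + 80) + z*(-2*t^2 - 14*t + 60) - 20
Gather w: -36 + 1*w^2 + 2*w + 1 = w^2 + 2*w - 35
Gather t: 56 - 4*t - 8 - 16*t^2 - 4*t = -16*t^2 - 8*t + 48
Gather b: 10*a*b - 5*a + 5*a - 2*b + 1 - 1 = b*(10*a - 2)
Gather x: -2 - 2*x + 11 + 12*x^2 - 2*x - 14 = 12*x^2 - 4*x - 5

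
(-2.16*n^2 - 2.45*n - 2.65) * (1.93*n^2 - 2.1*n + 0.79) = -4.1688*n^4 - 0.1925*n^3 - 1.6759*n^2 + 3.6295*n - 2.0935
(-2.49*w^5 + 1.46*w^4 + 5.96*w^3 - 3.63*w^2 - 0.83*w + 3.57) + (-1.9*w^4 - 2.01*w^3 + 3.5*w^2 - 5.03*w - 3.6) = -2.49*w^5 - 0.44*w^4 + 3.95*w^3 - 0.13*w^2 - 5.86*w - 0.0300000000000002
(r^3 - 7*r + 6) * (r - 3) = r^4 - 3*r^3 - 7*r^2 + 27*r - 18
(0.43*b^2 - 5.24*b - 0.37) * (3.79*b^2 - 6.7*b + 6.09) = 1.6297*b^4 - 22.7406*b^3 + 36.3244*b^2 - 29.4326*b - 2.2533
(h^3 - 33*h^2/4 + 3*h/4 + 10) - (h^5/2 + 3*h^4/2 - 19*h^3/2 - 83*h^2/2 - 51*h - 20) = -h^5/2 - 3*h^4/2 + 21*h^3/2 + 133*h^2/4 + 207*h/4 + 30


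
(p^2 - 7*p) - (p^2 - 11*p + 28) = 4*p - 28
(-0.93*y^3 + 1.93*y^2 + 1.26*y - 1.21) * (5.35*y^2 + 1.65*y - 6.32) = -4.9755*y^5 + 8.791*y^4 + 15.8031*y^3 - 16.5921*y^2 - 9.9597*y + 7.6472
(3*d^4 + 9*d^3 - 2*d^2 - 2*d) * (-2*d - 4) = -6*d^5 - 30*d^4 - 32*d^3 + 12*d^2 + 8*d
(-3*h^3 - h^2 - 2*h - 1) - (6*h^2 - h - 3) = -3*h^3 - 7*h^2 - h + 2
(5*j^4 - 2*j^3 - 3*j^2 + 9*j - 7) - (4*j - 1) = 5*j^4 - 2*j^3 - 3*j^2 + 5*j - 6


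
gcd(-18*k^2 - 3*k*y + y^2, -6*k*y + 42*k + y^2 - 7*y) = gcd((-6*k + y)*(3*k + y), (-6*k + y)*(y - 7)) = -6*k + y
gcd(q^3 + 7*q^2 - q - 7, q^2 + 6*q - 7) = q^2 + 6*q - 7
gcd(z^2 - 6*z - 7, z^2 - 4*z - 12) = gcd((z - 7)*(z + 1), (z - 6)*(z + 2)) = 1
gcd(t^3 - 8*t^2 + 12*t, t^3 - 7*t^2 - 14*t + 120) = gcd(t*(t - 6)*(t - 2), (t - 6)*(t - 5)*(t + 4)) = t - 6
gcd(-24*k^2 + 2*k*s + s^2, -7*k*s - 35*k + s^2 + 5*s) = 1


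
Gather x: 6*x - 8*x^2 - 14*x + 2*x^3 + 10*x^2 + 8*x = 2*x^3 + 2*x^2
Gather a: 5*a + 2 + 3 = 5*a + 5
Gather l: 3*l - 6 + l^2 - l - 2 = l^2 + 2*l - 8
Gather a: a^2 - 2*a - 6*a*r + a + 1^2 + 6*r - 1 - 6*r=a^2 + a*(-6*r - 1)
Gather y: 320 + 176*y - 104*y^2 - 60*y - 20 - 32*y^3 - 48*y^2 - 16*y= -32*y^3 - 152*y^2 + 100*y + 300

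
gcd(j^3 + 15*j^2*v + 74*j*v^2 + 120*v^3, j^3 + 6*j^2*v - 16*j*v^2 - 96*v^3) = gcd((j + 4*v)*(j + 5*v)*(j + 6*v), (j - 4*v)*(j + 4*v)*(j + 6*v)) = j^2 + 10*j*v + 24*v^2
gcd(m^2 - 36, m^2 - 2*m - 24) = m - 6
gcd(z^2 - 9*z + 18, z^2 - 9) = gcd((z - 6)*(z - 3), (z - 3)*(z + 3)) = z - 3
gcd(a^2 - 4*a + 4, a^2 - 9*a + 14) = a - 2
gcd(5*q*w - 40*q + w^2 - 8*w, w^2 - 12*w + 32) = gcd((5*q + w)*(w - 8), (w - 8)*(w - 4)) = w - 8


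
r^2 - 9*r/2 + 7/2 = (r - 7/2)*(r - 1)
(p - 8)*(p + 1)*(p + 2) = p^3 - 5*p^2 - 22*p - 16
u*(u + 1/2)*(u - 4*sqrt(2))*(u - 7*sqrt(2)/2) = u^4 - 15*sqrt(2)*u^3/2 + u^3/2 - 15*sqrt(2)*u^2/4 + 28*u^2 + 14*u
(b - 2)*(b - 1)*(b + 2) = b^3 - b^2 - 4*b + 4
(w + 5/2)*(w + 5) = w^2 + 15*w/2 + 25/2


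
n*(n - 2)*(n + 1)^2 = n^4 - 3*n^2 - 2*n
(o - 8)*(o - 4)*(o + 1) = o^3 - 11*o^2 + 20*o + 32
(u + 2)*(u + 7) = u^2 + 9*u + 14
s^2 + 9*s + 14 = (s + 2)*(s + 7)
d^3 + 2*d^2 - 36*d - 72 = (d - 6)*(d + 2)*(d + 6)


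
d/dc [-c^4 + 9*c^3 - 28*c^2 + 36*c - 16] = -4*c^3 + 27*c^2 - 56*c + 36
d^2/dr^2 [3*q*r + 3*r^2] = 6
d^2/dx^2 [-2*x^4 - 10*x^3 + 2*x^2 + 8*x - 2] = -24*x^2 - 60*x + 4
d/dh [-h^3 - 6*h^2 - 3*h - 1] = -3*h^2 - 12*h - 3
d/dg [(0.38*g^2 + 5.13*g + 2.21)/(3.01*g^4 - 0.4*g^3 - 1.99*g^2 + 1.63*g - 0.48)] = (-2.2876*g^5 - 46.1719*g^4 - 22.5044*g^3 + 13.4801*g^2 + 8.431*g - 6.0647)/(9.0601*g^8 - 2.408*g^7 - 11.8198*g^6 + 11.4046*g^5 - 0.2335*g^4 - 6.1034*g^3 + 4.5673*g^2 - 1.5648*g + 0.2304)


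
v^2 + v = v*(v + 1)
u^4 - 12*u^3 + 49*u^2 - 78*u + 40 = (u - 5)*(u - 4)*(u - 2)*(u - 1)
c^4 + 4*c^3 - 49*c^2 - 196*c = c*(c - 7)*(c + 4)*(c + 7)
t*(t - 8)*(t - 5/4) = t^3 - 37*t^2/4 + 10*t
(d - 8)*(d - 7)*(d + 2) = d^3 - 13*d^2 + 26*d + 112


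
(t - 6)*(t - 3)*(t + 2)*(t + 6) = t^4 - t^3 - 42*t^2 + 36*t + 216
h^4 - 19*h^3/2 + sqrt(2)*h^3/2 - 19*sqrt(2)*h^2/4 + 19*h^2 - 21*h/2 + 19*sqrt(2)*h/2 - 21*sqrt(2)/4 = (h - 7)*(h - 3/2)*(h - 1)*(h + sqrt(2)/2)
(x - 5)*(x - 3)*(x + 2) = x^3 - 6*x^2 - x + 30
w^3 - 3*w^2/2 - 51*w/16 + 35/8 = (w - 2)*(w - 5/4)*(w + 7/4)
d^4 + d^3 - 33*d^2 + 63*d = d*(d - 3)^2*(d + 7)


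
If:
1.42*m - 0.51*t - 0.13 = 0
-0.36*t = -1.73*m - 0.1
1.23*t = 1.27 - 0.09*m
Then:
No Solution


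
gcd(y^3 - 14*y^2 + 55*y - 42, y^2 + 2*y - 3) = y - 1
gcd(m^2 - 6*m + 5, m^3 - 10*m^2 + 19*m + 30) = m - 5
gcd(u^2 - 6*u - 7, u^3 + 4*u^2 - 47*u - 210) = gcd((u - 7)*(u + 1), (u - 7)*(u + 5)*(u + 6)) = u - 7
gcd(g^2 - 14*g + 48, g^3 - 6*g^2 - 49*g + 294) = g - 6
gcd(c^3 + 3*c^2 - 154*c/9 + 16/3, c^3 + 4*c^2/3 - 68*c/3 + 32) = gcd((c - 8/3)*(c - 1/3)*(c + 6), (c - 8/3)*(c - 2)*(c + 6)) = c^2 + 10*c/3 - 16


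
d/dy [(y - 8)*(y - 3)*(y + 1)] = 3*y^2 - 20*y + 13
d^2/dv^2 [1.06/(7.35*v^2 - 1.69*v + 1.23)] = (-114.5277*v^2 + 26.33358*v + 1.06*(14.7*v - 1.69)*(29.4*v - 3.38) - 19.16586)/(7.35*v^2 - 1.69*v + 1.23)^3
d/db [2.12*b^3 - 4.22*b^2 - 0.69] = b*(6.36*b - 8.44)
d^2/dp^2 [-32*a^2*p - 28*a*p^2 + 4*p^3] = -56*a + 24*p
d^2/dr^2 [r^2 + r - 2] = 2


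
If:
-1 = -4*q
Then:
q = 1/4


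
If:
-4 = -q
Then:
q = 4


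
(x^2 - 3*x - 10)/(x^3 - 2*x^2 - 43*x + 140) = (x + 2)/(x^2 + 3*x - 28)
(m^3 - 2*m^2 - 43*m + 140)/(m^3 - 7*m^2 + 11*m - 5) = (m^2 + 3*m - 28)/(m^2 - 2*m + 1)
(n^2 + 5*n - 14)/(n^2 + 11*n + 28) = (n - 2)/(n + 4)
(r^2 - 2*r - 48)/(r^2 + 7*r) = (r^2 - 2*r - 48)/(r*(r + 7))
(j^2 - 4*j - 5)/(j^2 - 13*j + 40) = (j + 1)/(j - 8)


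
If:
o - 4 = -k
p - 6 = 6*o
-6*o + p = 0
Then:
No Solution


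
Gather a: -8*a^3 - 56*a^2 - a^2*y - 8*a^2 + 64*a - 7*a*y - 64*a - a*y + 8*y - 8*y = -8*a^3 + a^2*(-y - 64) - 8*a*y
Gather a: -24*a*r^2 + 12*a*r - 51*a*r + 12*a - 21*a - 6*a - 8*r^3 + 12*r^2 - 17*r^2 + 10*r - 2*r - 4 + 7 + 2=a*(-24*r^2 - 39*r - 15) - 8*r^3 - 5*r^2 + 8*r + 5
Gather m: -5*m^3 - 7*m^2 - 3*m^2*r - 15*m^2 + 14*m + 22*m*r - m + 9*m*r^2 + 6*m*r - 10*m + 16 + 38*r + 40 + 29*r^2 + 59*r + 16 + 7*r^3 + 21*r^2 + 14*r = -5*m^3 + m^2*(-3*r - 22) + m*(9*r^2 + 28*r + 3) + 7*r^3 + 50*r^2 + 111*r + 72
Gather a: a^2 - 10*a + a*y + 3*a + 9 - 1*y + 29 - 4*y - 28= a^2 + a*(y - 7) - 5*y + 10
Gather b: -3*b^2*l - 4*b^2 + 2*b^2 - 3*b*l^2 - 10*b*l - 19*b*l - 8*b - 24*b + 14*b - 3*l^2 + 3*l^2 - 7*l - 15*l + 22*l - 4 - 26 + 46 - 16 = b^2*(-3*l - 2) + b*(-3*l^2 - 29*l - 18)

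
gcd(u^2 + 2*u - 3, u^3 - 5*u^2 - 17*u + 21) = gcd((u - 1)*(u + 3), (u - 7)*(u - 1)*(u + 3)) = u^2 + 2*u - 3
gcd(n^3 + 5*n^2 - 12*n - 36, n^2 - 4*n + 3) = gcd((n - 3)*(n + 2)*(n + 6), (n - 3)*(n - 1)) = n - 3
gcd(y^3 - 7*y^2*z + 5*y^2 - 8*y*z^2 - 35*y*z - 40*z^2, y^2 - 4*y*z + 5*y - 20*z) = y + 5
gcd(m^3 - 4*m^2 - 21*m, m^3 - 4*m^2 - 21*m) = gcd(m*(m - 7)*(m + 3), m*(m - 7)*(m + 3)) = m^3 - 4*m^2 - 21*m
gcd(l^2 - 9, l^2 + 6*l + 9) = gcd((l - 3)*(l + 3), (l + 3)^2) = l + 3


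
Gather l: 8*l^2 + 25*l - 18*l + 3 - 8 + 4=8*l^2 + 7*l - 1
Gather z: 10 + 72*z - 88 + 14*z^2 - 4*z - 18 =14*z^2 + 68*z - 96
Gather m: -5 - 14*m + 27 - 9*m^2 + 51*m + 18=-9*m^2 + 37*m + 40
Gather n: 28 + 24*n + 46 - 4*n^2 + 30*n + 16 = -4*n^2 + 54*n + 90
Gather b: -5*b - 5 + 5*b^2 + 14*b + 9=5*b^2 + 9*b + 4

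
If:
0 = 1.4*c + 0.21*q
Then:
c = -0.15*q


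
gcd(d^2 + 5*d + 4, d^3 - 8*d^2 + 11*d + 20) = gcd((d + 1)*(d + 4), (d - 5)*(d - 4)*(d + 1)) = d + 1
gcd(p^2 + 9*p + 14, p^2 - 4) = p + 2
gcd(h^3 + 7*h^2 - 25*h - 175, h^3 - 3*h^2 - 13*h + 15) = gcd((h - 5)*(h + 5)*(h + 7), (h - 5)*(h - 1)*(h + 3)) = h - 5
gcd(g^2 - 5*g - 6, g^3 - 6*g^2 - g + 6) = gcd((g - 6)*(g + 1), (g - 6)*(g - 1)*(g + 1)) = g^2 - 5*g - 6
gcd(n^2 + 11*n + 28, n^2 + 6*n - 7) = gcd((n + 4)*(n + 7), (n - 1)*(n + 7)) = n + 7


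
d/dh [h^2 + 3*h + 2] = 2*h + 3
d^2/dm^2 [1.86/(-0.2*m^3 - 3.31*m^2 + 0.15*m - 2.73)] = ((2.232*m + 12.3132)*(0.2*m^3 + 3.31*m^2 - 0.15*m + 2.73) - 1.86*(0.6*m^2 + 6.62*m - 0.15)*(1.2*m^2 + 13.24*m - 0.3))/(0.2*m^3 + 3.31*m^2 - 0.15*m + 2.73)^3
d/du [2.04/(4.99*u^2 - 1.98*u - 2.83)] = (4.0392 - 20.3592*u)/(-4.99*u^2 + 1.98*u + 2.83)^2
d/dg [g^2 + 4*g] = 2*g + 4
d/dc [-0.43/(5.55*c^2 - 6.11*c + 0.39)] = (4.773*c - 2.6273)/(5.55*c^2 - 6.11*c + 0.39)^2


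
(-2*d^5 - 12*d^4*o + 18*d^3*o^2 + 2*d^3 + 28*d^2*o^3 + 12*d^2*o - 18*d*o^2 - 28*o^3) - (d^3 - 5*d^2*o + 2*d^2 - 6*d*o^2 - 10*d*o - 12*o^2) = -2*d^5 - 12*d^4*o + 18*d^3*o^2 + d^3 + 28*d^2*o^3 + 17*d^2*o - 2*d^2 - 12*d*o^2 + 10*d*o - 28*o^3 + 12*o^2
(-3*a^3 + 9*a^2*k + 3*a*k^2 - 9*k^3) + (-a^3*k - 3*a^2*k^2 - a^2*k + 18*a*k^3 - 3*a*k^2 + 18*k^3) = -a^3*k - 3*a^3 - 3*a^2*k^2 + 8*a^2*k + 18*a*k^3 + 9*k^3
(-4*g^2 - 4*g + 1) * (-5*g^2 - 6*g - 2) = 20*g^4 + 44*g^3 + 27*g^2 + 2*g - 2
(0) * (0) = 0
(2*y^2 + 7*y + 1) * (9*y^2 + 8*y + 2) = 18*y^4 + 79*y^3 + 69*y^2 + 22*y + 2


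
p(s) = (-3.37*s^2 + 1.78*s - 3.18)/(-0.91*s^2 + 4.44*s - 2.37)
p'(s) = (1.78 - 6.74*s)/(-0.91*s^2 + 4.44*s - 2.37) + (1.82*s - 4.44)*(-3.37*s^2 + 1.78*s - 3.18)/(-0.91*s^2 + 4.44*s - 2.37)^2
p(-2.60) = 1.52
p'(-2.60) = -0.27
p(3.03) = -10.53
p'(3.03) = -10.98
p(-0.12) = 1.18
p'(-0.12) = 1.00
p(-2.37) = 1.46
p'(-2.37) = -0.28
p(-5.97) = 2.18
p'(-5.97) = -0.14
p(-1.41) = 1.19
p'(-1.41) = -0.28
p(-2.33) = 1.45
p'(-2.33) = -0.28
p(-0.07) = 1.24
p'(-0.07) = 1.27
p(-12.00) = 2.73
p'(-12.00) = -0.06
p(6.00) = 13.41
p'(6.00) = -5.68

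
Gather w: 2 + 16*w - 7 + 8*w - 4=24*w - 9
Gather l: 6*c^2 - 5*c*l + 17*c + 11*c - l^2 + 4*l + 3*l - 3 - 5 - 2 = 6*c^2 + 28*c - l^2 + l*(7 - 5*c) - 10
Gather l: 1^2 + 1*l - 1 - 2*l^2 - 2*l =-2*l^2 - l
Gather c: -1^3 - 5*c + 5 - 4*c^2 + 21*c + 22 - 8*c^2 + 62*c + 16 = -12*c^2 + 78*c + 42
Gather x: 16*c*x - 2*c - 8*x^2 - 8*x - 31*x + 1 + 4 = -2*c - 8*x^2 + x*(16*c - 39) + 5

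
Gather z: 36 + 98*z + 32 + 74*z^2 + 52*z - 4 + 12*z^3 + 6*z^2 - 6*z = 12*z^3 + 80*z^2 + 144*z + 64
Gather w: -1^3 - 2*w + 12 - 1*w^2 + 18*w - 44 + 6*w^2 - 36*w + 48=5*w^2 - 20*w + 15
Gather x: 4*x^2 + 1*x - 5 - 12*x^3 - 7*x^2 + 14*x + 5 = -12*x^3 - 3*x^2 + 15*x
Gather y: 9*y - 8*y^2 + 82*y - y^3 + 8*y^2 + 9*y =-y^3 + 100*y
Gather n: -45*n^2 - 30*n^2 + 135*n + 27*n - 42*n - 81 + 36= -75*n^2 + 120*n - 45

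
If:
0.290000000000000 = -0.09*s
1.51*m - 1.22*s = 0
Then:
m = -2.60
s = -3.22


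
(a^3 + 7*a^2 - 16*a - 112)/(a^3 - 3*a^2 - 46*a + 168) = (a + 4)/(a - 6)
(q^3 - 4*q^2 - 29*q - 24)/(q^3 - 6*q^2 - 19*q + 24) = (q + 1)/(q - 1)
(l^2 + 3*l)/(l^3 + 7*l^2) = (l + 3)/(l*(l + 7))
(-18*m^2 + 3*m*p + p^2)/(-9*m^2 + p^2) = (6*m + p)/(3*m + p)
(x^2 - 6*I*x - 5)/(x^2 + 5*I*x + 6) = (x - 5*I)/(x + 6*I)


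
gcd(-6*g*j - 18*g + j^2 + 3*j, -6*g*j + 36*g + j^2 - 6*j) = 6*g - j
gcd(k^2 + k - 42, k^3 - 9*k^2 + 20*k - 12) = k - 6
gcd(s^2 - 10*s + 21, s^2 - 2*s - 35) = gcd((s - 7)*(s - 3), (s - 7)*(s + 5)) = s - 7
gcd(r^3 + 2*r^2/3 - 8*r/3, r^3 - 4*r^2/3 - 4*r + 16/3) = r^2 + 2*r/3 - 8/3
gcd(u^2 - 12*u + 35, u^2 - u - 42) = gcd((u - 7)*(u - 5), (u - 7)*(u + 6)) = u - 7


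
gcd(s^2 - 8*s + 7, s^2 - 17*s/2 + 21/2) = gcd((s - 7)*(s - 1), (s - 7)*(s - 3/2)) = s - 7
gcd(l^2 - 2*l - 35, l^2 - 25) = l + 5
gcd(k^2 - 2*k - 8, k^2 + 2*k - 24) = k - 4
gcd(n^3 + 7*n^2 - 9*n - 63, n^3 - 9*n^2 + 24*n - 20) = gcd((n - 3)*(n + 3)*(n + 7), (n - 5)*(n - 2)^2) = 1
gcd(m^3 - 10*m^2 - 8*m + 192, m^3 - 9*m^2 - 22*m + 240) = m^2 - 14*m + 48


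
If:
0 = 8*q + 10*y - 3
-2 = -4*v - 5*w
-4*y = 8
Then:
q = 23/8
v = 1/2 - 5*w/4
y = -2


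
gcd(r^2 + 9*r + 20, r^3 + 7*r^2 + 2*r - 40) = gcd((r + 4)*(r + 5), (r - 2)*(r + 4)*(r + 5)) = r^2 + 9*r + 20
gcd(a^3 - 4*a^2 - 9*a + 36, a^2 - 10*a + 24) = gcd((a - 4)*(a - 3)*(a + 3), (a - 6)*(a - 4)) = a - 4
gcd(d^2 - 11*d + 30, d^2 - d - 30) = d - 6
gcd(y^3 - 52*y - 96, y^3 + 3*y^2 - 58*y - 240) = y^2 - 2*y - 48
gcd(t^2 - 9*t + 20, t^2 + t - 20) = t - 4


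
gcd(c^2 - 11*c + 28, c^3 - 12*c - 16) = c - 4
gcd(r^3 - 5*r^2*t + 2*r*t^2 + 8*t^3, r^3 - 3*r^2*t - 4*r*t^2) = r^2 - 3*r*t - 4*t^2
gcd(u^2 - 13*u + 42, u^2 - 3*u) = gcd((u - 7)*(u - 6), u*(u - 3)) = 1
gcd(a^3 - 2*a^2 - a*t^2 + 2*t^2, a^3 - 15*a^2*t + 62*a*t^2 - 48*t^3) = -a + t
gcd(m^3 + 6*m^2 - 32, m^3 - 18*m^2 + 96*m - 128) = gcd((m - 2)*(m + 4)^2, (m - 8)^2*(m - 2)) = m - 2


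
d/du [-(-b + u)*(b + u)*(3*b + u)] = b^2 - 6*b*u - 3*u^2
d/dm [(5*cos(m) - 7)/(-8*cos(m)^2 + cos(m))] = (-40*sin(m) - 7*sin(m)/cos(m)^2 + 112*tan(m))/(8*cos(m) - 1)^2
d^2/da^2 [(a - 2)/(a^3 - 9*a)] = 6*(a*(a^2 - 9)*(-a^2 - a*(a - 2) + 3) + 3*(a - 2)*(a^2 - 3)^2)/(a^3*(a^2 - 9)^3)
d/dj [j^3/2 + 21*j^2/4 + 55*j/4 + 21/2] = 3*j^2/2 + 21*j/2 + 55/4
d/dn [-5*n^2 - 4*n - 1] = -10*n - 4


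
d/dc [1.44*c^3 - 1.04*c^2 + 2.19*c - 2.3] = 4.32*c^2 - 2.08*c + 2.19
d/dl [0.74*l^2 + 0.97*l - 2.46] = 1.48*l + 0.97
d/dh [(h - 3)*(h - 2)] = 2*h - 5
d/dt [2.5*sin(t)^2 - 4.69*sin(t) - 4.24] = (5.0*sin(t) - 4.69)*cos(t)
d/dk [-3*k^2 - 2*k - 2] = -6*k - 2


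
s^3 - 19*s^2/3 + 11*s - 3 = (s - 3)^2*(s - 1/3)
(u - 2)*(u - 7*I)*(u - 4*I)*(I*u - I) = I*u^4 + 11*u^3 - 3*I*u^3 - 33*u^2 - 26*I*u^2 + 22*u + 84*I*u - 56*I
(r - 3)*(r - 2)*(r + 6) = r^3 + r^2 - 24*r + 36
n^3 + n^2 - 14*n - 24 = (n - 4)*(n + 2)*(n + 3)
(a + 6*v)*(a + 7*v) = a^2 + 13*a*v + 42*v^2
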